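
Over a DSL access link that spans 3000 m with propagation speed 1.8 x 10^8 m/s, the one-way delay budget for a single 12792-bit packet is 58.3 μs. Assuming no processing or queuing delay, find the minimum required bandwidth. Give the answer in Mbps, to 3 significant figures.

Propagation delay = 3000 / 180000000 = 16.6667 μs.
Transmission budget = 58.3 − 16.6667 = 41.6333 μs.
R ≥ L / t_tx = 12792 bits / 4.16333e-05 s = 307 Mbps.

307 Mbps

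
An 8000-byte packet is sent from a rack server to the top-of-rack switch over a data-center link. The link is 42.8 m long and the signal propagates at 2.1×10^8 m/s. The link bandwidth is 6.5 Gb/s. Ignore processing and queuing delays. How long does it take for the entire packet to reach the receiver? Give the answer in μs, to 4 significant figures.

10.05 μs

L = 8000 × 8 = 64000 bits.
Transmission delay = L/R = 64000 / 6500000000 = 9.84615 μs.
Propagation delay = d/s = 42.8 m / 210000000 m/s = 0.20381 μs.
Total = 10.05 μs.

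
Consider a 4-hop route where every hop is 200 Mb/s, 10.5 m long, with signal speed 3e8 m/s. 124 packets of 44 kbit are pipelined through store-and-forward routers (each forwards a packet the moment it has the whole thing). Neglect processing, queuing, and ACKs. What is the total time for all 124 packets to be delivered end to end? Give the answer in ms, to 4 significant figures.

Per-hop transmission t_tx = L/R = 44000/200000000 = 0.22 ms.
Per-hop propagation t_prop = 10.5/300000000 = 3.5e-05 ms.
Pipeline fill: first packet needs 4·t_tx to clear all hops; remaining 123 packets each add one t_tx.
Total = (4+124-1)·t_tx + 4·t_prop = 127·0.22 + 4·3.5e-05 = 27.94 ms.

27.94 ms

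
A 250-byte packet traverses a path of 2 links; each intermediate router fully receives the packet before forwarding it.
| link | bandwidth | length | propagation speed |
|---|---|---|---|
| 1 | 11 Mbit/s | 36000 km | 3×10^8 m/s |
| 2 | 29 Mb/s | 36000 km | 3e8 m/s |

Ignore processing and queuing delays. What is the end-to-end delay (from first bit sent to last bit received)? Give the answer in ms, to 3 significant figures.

L = 250 × 8 = 2000 bits.
Transmission delays (L/R per hop): 0.181818, 0.0689655 ms; sum = 0.250784 ms.
Propagation delays (d/s per hop): 120, 120 ms; sum = 240 ms.
End-to-end = 240 ms.

240 ms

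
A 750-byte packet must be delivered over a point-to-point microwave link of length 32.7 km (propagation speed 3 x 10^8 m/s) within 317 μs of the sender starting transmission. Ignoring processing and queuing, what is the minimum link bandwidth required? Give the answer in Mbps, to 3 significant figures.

L = 6000 bits.
Propagation delay = 32700 / 300000000 = 109 μs.
Transmission budget = 317 − 109 = 208 μs.
R ≥ L / t_tx = 6000 bits / 0.000208 s = 28.8 Mbps.

28.8 Mbps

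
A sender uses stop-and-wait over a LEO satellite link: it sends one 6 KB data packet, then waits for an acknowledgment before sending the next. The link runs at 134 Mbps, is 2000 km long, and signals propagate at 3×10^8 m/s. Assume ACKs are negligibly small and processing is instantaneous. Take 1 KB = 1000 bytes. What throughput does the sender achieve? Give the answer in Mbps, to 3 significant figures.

3.51 Mbps

t_tx = L/R = 48000/134000000 = 0.000358209 s.
t_prop = 2000000/300000000 = 0.00666667 s; RTT = 0.0133333 s.
Cycle = t_tx + RTT = 0.0136915 s.
Throughput = L / cycle = 48000 / 0.0136915 = 3.51 Mbps.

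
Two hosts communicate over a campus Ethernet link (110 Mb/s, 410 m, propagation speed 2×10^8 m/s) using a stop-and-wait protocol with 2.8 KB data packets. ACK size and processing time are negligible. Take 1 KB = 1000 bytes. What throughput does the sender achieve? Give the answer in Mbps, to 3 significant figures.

t_tx = L/R = 22400/110000000 = 0.000203636 s.
t_prop = 410/200000000 = 2.05e-06 s; RTT = 4.1e-06 s.
Cycle = t_tx + RTT = 0.000207736 s.
Throughput = L / cycle = 22400 / 0.000207736 = 108 Mbps.

108 Mbps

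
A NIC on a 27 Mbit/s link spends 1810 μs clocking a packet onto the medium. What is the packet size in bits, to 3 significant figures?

L = R × t_tx = 27000000 b/s × 0.00181 s = 48870 bits.

48900 bits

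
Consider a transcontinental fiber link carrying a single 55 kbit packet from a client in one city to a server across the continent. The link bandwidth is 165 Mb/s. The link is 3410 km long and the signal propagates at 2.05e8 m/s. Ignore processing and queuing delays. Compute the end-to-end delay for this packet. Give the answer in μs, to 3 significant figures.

L = 55000 bits.
Transmission delay = L/R = 55000 / 165000000 = 333.333 μs.
Propagation delay = d/s = 3410000 m / 2.05e+08 m/s = 16634.1 μs.
Total = 17000 μs.

17000 μs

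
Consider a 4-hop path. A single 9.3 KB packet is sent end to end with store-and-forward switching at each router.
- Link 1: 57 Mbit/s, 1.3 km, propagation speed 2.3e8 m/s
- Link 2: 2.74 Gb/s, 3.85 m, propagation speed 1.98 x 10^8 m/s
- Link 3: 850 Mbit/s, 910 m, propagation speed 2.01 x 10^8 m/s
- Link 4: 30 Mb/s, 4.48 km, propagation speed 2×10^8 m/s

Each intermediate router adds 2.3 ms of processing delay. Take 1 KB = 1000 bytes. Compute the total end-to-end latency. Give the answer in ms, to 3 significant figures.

L = 74400 bits.
Transmission delays (L/R per hop): 1.30526, 0.0271533, 0.0875294, 2.48 ms; sum = 3.89995 ms.
Propagation delays (d/s per hop): 0.00565217, 1.94444e-05, 0.00452736, 0.0224 ms; sum = 0.032599 ms.
Processing at 3 router(s): 3 × 2.3 ms = 6.9 ms.
End-to-end = 10.8 ms.

10.8 ms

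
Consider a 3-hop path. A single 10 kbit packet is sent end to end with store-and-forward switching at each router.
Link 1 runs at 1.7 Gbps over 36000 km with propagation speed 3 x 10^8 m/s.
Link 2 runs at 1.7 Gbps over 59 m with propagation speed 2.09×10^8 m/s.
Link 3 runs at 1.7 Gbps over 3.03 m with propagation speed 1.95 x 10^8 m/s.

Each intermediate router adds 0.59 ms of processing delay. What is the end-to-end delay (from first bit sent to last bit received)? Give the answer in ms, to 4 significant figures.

L = 10000 bits.
Transmission delay per hop = L/R = 10000/1700000000 = 0.00588235 ms; 3 hops → 0.0176471 ms.
Propagation delays (d/s per hop): 120, 0.000282297, 1.55385e-05 ms; sum = 120 ms.
Processing at 2 router(s): 2 × 0.59 ms = 1.18 ms.
End-to-end = 121.2 ms.

121.2 ms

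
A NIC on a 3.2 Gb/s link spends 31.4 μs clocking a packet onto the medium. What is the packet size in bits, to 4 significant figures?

L = R × t_tx = 3200000000 b/s × 3.14e-05 s = 100480 bits.

100500 bits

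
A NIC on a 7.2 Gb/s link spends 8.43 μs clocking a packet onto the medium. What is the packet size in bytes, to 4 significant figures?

L = R × t_tx = 7200000000 b/s × 8.43e-06 s = 60696 bits.
In bytes: 60696 / 8 = 7587 bytes.

7587 bytes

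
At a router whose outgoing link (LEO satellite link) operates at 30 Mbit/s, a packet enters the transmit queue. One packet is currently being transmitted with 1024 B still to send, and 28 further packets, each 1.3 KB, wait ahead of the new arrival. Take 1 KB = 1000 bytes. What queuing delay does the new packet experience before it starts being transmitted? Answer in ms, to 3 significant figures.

Each queued packet: L/R = 10400/30000000 = 0.346667 ms.
28 queued → 9.70667 ms.
Plus remaining 8192 bits of current packet: 0.273067 ms.
Queuing delay = 9.98 ms.

9.98 ms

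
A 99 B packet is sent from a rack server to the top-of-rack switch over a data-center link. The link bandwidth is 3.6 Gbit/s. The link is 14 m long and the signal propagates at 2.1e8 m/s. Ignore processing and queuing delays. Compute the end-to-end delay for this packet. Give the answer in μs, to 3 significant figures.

0.287 μs

L = 99 × 8 = 792 bits.
Transmission delay = L/R = 792 / 3600000000 = 0.22 μs.
Propagation delay = d/s = 14 m / 210000000 m/s = 0.0666667 μs.
Total = 0.287 μs.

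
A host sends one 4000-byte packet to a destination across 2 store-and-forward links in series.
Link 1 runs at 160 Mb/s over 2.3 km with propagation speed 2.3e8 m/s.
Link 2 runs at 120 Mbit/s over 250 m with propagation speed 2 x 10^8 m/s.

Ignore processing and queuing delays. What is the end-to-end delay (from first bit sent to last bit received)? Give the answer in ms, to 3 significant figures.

L = 4000 × 8 = 32000 bits.
Transmission delays (L/R per hop): 0.2, 0.266667 ms; sum = 0.466667 ms.
Propagation delays (d/s per hop): 0.01, 0.00125 ms; sum = 0.01125 ms.
End-to-end = 0.478 ms.

0.478 ms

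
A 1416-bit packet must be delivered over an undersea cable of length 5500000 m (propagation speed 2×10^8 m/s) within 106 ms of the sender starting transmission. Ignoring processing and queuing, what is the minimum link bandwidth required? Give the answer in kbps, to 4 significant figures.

Propagation delay = 5500000 / 200000000 = 27.5 ms.
Transmission budget = 106 − 27.5 = 78.5 ms.
R ≥ L / t_tx = 1416 bits / 0.0785 s = 18.04 kbps.

18.04 kbps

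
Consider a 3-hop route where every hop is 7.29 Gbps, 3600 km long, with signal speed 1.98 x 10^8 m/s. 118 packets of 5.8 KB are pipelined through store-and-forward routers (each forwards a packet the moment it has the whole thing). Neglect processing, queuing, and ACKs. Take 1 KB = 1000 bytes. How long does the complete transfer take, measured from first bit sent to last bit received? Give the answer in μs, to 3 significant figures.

Per-hop transmission t_tx = L/R = 46400/7290000000 = 6.36488 μs.
Per-hop propagation t_prop = 3600000/198000000 = 18181.8 μs.
Pipeline fill: first packet needs 3·t_tx to clear all hops; remaining 117 packets each add one t_tx.
Total = (3+118-1)·t_tx + 3·t_prop = 120·6.36488 + 3·18181.8 = 55300 μs.

55300 μs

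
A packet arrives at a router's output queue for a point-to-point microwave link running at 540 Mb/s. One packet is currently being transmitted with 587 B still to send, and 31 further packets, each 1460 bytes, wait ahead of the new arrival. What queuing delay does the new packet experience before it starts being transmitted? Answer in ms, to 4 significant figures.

0.6792 ms

Each queued packet: L/R = 11680/540000000 = 0.0216296 ms.
31 queued → 0.670519 ms.
Plus remaining 4696 bits of current packet: 0.0086963 ms.
Queuing delay = 0.6792 ms.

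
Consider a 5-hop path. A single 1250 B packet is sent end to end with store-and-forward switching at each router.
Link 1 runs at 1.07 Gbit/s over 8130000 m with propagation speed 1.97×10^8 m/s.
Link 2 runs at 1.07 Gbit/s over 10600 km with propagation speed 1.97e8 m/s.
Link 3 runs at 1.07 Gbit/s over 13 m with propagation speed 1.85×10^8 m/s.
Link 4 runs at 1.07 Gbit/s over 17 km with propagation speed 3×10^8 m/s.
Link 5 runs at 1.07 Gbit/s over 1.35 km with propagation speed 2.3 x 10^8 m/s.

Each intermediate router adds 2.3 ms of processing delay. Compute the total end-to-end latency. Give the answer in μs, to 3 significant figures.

L = 1250 × 8 = 10000 bits.
Transmission delay per hop = L/R = 10000/1.07e+09 = 9.34579 μs; 5 hops → 46.729 μs.
Propagation delays (d/s per hop): 41269, 53807.1, 0.0702703, 56.6667, 5.86957 μs; sum = 95138.7 μs.
Processing at 4 router(s): 4 × 2.3 ms = 9200 μs.
End-to-end = 104000 μs.

104000 μs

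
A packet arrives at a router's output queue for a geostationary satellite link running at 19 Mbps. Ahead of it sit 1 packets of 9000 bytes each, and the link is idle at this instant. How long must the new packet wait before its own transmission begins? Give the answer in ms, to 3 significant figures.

3.79 ms

Each queued packet: L/R = 72000/19000000 = 3.78947 ms.
1 queued → 3.78947 ms.
Queuing delay = 3.79 ms.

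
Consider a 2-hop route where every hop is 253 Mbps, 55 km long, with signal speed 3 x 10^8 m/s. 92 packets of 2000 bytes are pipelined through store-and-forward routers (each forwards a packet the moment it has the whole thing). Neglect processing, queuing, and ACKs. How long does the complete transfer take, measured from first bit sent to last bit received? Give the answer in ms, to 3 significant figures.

Per-hop transmission t_tx = L/R = 16000/253000000 = 0.0632411 ms.
Per-hop propagation t_prop = 55000/300000000 = 0.183333 ms.
Pipeline fill: first packet needs 2·t_tx to clear all hops; remaining 91 packets each add one t_tx.
Total = (2+92-1)·t_tx + 2·t_prop = 93·0.0632411 + 2·0.183333 = 6.25 ms.

6.25 ms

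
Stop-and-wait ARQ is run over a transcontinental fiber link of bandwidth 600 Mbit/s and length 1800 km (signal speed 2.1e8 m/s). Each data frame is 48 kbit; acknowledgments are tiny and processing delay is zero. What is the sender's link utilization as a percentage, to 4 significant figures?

t_tx = L/R = 48000/600000000 = 8e-05 s.
t_prop = 1800000/210000000 = 0.00857143 s; RTT = 0.0171429 s.
Cycle = t_tx + RTT = 0.0172229 s.
Utilization = t_tx / cycle = 8e-05/0.0172229 = 0.4645 %.

0.4645 %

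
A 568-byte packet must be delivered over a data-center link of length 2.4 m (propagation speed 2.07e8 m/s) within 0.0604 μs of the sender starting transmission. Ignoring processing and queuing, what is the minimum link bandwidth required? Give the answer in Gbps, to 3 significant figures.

93.1 Gbps

L = 4544 bits.
Propagation delay = 2.4 / 2.07e+08 = 0.0115942 μs.
Transmission budget = 0.0604 − 0.0115942 = 0.0488058 μs.
R ≥ L / t_tx = 4544 bits / 4.88058e-08 s = 93.1 Gbps.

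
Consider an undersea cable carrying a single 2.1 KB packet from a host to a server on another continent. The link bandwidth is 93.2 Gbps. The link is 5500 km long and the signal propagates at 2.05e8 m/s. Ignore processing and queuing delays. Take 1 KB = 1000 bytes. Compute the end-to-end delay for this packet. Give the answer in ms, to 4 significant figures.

L = 16800 bits.
Transmission delay = L/R = 16800 / 93200000000 = 0.000180258 ms.
Propagation delay = d/s = 5500000 m / 2.05e+08 m/s = 26.8293 ms.
Total = 26.83 ms.

26.83 ms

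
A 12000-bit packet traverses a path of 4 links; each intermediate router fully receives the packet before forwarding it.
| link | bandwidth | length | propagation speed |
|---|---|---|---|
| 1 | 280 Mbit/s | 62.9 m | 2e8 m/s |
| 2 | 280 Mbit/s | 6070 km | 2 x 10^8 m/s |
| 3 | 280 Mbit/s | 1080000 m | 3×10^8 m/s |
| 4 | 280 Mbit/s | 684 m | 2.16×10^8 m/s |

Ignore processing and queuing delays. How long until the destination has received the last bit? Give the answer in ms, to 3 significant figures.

34.1 ms

Transmission delay per hop = L/R = 12000/280000000 = 0.0428571 ms; 4 hops → 0.171429 ms.
Propagation delays (d/s per hop): 0.0003145, 30.35, 3.6, 0.00316667 ms; sum = 33.9535 ms.
End-to-end = 34.1 ms.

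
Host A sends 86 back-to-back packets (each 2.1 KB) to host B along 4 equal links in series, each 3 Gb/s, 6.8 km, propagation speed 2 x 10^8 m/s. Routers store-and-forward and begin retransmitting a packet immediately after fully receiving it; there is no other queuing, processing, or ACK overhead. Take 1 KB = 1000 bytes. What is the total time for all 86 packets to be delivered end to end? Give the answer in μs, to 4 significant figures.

634.4 μs

Per-hop transmission t_tx = L/R = 16800/3000000000 = 5.6 μs.
Per-hop propagation t_prop = 6800/200000000 = 34 μs.
Pipeline fill: first packet needs 4·t_tx to clear all hops; remaining 85 packets each add one t_tx.
Total = (4+86-1)·t_tx + 4·t_prop = 89·5.6 + 4·34 = 634.4 μs.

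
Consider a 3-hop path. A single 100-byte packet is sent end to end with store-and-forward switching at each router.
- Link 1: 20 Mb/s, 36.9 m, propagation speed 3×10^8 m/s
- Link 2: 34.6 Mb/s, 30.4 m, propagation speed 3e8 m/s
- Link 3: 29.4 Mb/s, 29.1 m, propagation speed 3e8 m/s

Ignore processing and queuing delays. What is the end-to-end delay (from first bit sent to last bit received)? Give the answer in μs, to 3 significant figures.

L = 100 × 8 = 800 bits.
Transmission delays (L/R per hop): 40, 23.1214, 27.2109 μs; sum = 90.3323 μs.
Propagation delays (d/s per hop): 0.123, 0.101333, 0.097 μs; sum = 0.321333 μs.
End-to-end = 90.7 μs.

90.7 μs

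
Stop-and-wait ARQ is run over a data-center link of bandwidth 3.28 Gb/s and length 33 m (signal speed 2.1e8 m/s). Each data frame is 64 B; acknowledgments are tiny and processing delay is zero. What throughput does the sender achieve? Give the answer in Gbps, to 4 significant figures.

1.088 Gbps

t_tx = L/R = 512/3280000000 = 1.56098e-07 s.
t_prop = 33/210000000 = 1.57143e-07 s; RTT = 3.14286e-07 s.
Cycle = t_tx + RTT = 4.70383e-07 s.
Throughput = L / cycle = 512 / 4.70383e-07 = 1.088 Gbps.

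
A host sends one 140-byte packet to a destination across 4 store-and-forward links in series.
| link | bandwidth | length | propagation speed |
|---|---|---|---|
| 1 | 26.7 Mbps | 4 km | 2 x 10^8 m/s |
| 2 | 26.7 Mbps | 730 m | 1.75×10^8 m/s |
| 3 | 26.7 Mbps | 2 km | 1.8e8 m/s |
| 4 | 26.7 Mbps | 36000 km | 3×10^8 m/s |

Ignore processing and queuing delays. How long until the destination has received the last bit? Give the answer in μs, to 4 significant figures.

L = 140 × 8 = 1120 bits.
Transmission delay per hop = L/R = 1120/26700000 = 41.9476 μs; 4 hops → 167.79 μs.
Propagation delays (d/s per hop): 20, 4.17143, 11.1111, 120000 μs; sum = 120035 μs.
End-to-end = 120200 μs.

120200 μs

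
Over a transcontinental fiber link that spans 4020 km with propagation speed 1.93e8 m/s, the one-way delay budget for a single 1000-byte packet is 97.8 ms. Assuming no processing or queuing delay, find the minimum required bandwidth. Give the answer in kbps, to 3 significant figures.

L = 8000 bits.
Propagation delay = 4020000 / 193000000 = 20.829 ms.
Transmission budget = 97.8 − 20.829 = 76.971 ms.
R ≥ L / t_tx = 8000 bits / 0.076971 s = 104 kbps.

104 kbps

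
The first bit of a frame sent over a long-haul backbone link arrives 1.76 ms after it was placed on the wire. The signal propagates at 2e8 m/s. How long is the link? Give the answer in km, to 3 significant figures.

d = s × t_prop = 200000000 × 0.00176 = 352 km.

352 km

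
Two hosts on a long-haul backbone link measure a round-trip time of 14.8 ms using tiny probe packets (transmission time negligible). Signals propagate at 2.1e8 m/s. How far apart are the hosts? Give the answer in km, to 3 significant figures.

One-way propagation = RTT/2 = 7.4 ms.
d = s × t = 210000000 × 0.0074 = 1550 km.

1550 km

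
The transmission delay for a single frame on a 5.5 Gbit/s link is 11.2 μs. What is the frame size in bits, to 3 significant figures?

L = R × t_tx = 5500000000 b/s × 1.12e-05 s = 61600 bits.

61600 bits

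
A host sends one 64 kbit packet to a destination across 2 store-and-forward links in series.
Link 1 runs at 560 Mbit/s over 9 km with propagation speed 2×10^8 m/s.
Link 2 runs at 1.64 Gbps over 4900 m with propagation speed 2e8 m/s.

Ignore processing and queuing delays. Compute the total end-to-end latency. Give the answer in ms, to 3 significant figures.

L = 64000 bits.
Transmission delays (L/R per hop): 0.114286, 0.0390244 ms; sum = 0.15331 ms.
Propagation delays (d/s per hop): 0.045, 0.0245 ms; sum = 0.0695 ms.
End-to-end = 0.223 ms.

0.223 ms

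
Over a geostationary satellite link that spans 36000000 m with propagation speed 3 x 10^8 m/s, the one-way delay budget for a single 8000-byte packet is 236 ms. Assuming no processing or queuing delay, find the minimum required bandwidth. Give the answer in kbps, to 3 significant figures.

L = 64000 bits.
Propagation delay = 36000000 / 300000000 = 120 ms.
Transmission budget = 236 − 120 = 116 ms.
R ≥ L / t_tx = 64000 bits / 0.116 s = 552 kbps.

552 kbps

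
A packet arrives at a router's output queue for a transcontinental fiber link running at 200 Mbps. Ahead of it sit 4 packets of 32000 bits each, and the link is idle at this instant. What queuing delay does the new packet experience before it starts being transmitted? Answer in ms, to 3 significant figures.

Each queued packet: L/R = 32000/200000000 = 0.16 ms.
4 queued → 0.64 ms.
Queuing delay = 0.640 ms.

0.640 ms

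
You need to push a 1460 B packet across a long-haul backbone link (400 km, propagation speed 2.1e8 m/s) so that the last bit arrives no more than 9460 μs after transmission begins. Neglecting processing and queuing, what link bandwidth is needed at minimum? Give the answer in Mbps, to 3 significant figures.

1.55 Mbps

L = 11680 bits.
Propagation delay = 400000 / 210000000 = 1904.76 μs.
Transmission budget = 9460 − 1904.76 = 7555.24 μs.
R ≥ L / t_tx = 11680 bits / 0.00755524 s = 1.55 Mbps.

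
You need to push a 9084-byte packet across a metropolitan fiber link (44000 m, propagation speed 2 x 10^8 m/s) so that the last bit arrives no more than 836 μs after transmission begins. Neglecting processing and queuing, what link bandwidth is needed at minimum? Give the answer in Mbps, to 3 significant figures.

L = 72672 bits.
Propagation delay = 44000 / 200000000 = 220 μs.
Transmission budget = 836 − 220 = 616 μs.
R ≥ L / t_tx = 72672 bits / 0.000616 s = 118 Mbps.

118 Mbps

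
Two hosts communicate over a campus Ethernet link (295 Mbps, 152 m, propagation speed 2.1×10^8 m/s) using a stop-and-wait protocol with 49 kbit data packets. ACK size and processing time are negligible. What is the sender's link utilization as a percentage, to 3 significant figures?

t_tx = L/R = 49000/295000000 = 0.000166102 s.
t_prop = 152/210000000 = 7.2381e-07 s; RTT = 1.44762e-06 s.
Cycle = t_tx + RTT = 0.000167549 s.
Utilization = t_tx / cycle = 0.000166102/0.000167549 = 99.1 %.

99.1 %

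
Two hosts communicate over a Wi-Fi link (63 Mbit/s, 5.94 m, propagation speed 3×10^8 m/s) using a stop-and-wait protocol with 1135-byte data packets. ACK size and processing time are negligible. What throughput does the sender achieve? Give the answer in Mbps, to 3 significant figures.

63.0 Mbps

t_tx = L/R = 9080/63000000 = 0.000144127 s.
t_prop = 5.94/300000000 = 1.98e-08 s; RTT = 3.96e-08 s.
Cycle = t_tx + RTT = 0.000144167 s.
Throughput = L / cycle = 9080 / 0.000144167 = 63.0 Mbps.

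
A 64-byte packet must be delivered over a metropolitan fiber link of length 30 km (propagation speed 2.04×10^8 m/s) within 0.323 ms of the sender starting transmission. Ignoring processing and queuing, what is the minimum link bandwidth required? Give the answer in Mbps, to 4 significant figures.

L = 512 bits.
Propagation delay = 30000 / 204000000 = 0.147059 ms.
Transmission budget = 0.323 − 0.147059 = 0.175941 ms.
R ≥ L / t_tx = 512 bits / 0.000175941 s = 2.910 Mbps.

2.910 Mbps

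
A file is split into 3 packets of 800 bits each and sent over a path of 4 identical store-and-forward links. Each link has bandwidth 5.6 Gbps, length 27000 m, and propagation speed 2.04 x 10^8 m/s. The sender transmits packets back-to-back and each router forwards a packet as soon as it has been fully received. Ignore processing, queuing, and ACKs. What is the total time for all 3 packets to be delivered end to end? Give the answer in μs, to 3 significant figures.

530 μs

Per-hop transmission t_tx = L/R = 800/5600000000 = 0.142857 μs.
Per-hop propagation t_prop = 27000/204000000 = 132.353 μs.
Pipeline fill: first packet needs 4·t_tx to clear all hops; remaining 2 packets each add one t_tx.
Total = (4+3-1)·t_tx + 4·t_prop = 6·0.142857 + 4·132.353 = 530 μs.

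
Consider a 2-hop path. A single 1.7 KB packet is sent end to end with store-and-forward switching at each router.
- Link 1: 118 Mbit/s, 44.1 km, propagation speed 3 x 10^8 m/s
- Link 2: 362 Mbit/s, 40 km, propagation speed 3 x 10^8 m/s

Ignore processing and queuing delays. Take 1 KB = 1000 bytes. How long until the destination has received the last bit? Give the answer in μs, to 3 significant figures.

L = 13600 bits.
Transmission delays (L/R per hop): 115.254, 37.5691 μs; sum = 152.823 μs.
Propagation delays (d/s per hop): 147, 133.333 μs; sum = 280.333 μs.
End-to-end = 433 μs.

433 μs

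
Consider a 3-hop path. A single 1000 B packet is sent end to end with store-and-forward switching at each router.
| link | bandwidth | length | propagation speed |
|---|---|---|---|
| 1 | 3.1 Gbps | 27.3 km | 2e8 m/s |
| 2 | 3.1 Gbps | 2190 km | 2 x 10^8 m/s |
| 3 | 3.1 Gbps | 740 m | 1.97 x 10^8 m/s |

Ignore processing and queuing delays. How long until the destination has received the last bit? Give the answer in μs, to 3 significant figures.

L = 1000 × 8 = 8000 bits.
Transmission delay per hop = L/R = 8000/3100000000 = 2.58065 μs; 3 hops → 7.74194 μs.
Propagation delays (d/s per hop): 136.5, 10950, 3.75635 μs; sum = 11090.3 μs.
End-to-end = 11100 μs.

11100 μs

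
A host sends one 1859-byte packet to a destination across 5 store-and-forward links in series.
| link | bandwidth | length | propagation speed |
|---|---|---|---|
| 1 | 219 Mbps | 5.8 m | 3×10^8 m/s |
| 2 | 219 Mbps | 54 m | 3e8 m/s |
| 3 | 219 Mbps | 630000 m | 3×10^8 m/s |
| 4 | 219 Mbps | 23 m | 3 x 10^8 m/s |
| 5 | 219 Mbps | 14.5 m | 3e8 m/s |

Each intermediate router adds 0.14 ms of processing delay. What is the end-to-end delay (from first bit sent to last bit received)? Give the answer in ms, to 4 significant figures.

L = 1859 × 8 = 14872 bits.
Transmission delay per hop = L/R = 14872/219000000 = 0.0679087 ms; 5 hops → 0.339543 ms.
Propagation delays (d/s per hop): 1.93333e-05, 0.00018, 2.1, 7.66667e-05, 4.83333e-05 ms; sum = 2.10032 ms.
Processing at 4 router(s): 4 × 0.14 ms = 0.56 ms.
End-to-end = 3.000 ms.

3.000 ms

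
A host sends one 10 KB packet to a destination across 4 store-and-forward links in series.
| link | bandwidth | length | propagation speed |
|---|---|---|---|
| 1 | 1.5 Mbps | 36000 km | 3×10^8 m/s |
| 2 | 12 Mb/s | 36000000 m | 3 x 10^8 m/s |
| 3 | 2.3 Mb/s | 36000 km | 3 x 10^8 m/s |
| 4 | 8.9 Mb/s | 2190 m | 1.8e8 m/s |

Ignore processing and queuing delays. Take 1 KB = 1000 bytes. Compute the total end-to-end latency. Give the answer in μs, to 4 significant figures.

L = 80000 bits.
Transmission delays (L/R per hop): 53333.3, 6666.67, 34782.6, 8988.76 μs; sum = 103771 μs.
Propagation delays (d/s per hop): 120000, 120000, 120000, 12.1667 μs; sum = 360012 μs.
End-to-end = 463800 μs.

463800 μs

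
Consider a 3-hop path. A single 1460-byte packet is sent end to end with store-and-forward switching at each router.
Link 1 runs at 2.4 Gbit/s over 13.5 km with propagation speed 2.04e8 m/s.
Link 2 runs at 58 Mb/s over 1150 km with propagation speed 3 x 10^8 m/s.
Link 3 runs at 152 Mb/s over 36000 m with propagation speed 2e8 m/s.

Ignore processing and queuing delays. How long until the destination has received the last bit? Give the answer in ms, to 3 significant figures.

4.36 ms

L = 1460 × 8 = 11680 bits.
Transmission delays (L/R per hop): 0.00486667, 0.201379, 0.0768421 ms; sum = 0.283088 ms.
Propagation delays (d/s per hop): 0.0661765, 3.83333, 0.18 ms; sum = 4.07951 ms.
End-to-end = 4.36 ms.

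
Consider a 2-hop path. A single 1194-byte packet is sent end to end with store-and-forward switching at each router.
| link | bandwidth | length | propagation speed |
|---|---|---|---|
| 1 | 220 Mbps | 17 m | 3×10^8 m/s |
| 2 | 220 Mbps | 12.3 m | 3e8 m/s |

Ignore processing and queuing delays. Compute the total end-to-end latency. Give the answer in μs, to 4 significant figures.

L = 1194 × 8 = 9552 bits.
Transmission delay per hop = L/R = 9552/220000000 = 43.4182 μs; 2 hops → 86.8364 μs.
Propagation delays (d/s per hop): 0.0566667, 0.041 μs; sum = 0.0976667 μs.
End-to-end = 86.93 μs.

86.93 μs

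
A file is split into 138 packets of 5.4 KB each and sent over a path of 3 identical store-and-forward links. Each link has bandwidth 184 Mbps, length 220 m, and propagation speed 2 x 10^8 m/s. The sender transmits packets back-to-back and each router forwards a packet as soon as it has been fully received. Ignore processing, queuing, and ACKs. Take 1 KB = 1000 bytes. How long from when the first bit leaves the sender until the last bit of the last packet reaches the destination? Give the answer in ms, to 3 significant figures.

32.9 ms

Per-hop transmission t_tx = L/R = 43200/184000000 = 0.234783 ms.
Per-hop propagation t_prop = 220/200000000 = 0.0011 ms.
Pipeline fill: first packet needs 3·t_tx to clear all hops; remaining 137 packets each add one t_tx.
Total = (3+138-1)·t_tx + 3·t_prop = 140·0.234783 + 3·0.0011 = 32.9 ms.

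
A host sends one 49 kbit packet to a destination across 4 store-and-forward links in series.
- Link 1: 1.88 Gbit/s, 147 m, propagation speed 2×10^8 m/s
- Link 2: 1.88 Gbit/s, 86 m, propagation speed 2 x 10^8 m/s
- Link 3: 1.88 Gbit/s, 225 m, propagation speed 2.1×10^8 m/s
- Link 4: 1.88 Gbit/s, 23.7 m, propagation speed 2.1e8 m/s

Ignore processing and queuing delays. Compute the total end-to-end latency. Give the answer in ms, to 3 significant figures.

L = 49000 bits.
Transmission delay per hop = L/R = 49000/1880000000 = 0.0260638 ms; 4 hops → 0.104255 ms.
Propagation delays (d/s per hop): 0.000735, 0.00043, 0.00107143, 0.000112857 ms; sum = 0.00234929 ms.
End-to-end = 0.107 ms.

0.107 ms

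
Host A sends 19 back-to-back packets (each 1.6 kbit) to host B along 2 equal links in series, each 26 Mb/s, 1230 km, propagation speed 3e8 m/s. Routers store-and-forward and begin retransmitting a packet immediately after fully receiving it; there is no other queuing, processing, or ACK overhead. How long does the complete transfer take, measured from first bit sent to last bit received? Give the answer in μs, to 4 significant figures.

9431 μs

Per-hop transmission t_tx = L/R = 1600/26000000 = 61.5385 μs.
Per-hop propagation t_prop = 1230000/300000000 = 4100 μs.
Pipeline fill: first packet needs 2·t_tx to clear all hops; remaining 18 packets each add one t_tx.
Total = (2+19-1)·t_tx + 2·t_prop = 20·61.5385 + 2·4100 = 9431 μs.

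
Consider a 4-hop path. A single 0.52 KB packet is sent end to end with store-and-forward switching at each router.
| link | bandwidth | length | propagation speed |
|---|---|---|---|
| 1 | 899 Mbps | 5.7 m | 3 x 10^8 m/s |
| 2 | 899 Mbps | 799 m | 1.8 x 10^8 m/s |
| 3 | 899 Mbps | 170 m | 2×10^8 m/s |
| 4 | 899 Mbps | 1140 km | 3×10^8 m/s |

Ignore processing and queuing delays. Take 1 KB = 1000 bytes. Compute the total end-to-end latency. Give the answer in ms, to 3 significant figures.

L = 4160 bits.
Transmission delay per hop = L/R = 4160/899000000 = 0.00462736 ms; 4 hops → 0.0185095 ms.
Propagation delays (d/s per hop): 1.9e-05, 0.00443889, 0.00085, 3.8 ms; sum = 3.80531 ms.
End-to-end = 3.82 ms.

3.82 ms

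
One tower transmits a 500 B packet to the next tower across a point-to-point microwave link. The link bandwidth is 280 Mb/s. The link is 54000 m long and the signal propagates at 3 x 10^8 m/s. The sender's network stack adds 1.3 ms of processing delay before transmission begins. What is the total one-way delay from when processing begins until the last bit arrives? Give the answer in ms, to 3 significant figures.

1.49 ms

L = 500 × 8 = 4000 bits.
Transmission delay = L/R = 4000 / 280000000 = 0.0142857 ms.
Propagation delay = d/s = 54000 m / 300000000 m/s = 0.18 ms.
Plus processing delay 1.3 ms = 1.3 ms.
Total = 1.49 ms.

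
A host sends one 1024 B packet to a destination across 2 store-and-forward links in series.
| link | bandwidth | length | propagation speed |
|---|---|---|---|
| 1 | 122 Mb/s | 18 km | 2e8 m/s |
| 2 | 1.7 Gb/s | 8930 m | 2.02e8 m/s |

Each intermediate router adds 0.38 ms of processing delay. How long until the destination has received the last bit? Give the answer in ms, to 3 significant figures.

0.586 ms

L = 1024 × 8 = 8192 bits.
Transmission delays (L/R per hop): 0.0671475, 0.00481882 ms; sum = 0.0719664 ms.
Propagation delays (d/s per hop): 0.09, 0.0442079 ms; sum = 0.134208 ms.
Processing at 1 router(s): 1 × 0.38 ms = 0.38 ms.
End-to-end = 0.586 ms.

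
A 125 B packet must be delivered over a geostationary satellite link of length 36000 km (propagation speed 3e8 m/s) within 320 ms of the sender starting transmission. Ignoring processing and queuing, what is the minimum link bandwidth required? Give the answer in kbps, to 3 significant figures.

L = 1000 bits.
Propagation delay = 36000000 / 300000000 = 120 ms.
Transmission budget = 320 − 120 = 200 ms.
R ≥ L / t_tx = 1000 bits / 0.2 s = 5.00 kbps.

5.00 kbps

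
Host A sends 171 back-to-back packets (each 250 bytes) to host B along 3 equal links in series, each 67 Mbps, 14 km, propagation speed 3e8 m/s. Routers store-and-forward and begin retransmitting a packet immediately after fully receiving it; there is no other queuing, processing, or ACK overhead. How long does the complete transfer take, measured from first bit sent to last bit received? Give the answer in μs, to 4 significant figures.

5304 μs

Per-hop transmission t_tx = L/R = 2000/67000000 = 29.8507 μs.
Per-hop propagation t_prop = 14000/300000000 = 46.6667 μs.
Pipeline fill: first packet needs 3·t_tx to clear all hops; remaining 170 packets each add one t_tx.
Total = (3+171-1)·t_tx + 3·t_prop = 173·29.8507 + 3·46.6667 = 5304 μs.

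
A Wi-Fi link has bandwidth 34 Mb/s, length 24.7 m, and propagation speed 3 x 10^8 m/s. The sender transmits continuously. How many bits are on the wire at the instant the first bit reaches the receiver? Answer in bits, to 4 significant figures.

Propagation delay = 24.7 / 300000000 = 8.23333e-08 s.
BDP = R × t_prop = 34000000 × 8.23333e-08 = 2.79933 bits.

2.799 bits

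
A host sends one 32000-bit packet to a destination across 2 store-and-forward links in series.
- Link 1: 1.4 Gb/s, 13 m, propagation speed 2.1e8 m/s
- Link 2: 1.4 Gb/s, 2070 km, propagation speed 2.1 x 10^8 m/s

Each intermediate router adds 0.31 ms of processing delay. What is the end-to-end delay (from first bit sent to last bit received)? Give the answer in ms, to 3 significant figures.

10.2 ms

Transmission delay per hop = L/R = 32000/1400000000 = 0.0228571 ms; 2 hops → 0.0457143 ms.
Propagation delays (d/s per hop): 6.19048e-05, 9.85714 ms; sum = 9.8572 ms.
Processing at 1 router(s): 1 × 0.31 ms = 0.31 ms.
End-to-end = 10.2 ms.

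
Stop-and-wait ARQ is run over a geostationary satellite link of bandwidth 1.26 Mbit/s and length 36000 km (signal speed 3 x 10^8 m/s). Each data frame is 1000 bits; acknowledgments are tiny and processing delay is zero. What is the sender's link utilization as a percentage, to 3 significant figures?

t_tx = L/R = 1000/1260000 = 0.000793651 s.
t_prop = 36000000/300000000 = 0.12 s; RTT = 0.24 s.
Cycle = t_tx + RTT = 0.240794 s.
Utilization = t_tx / cycle = 0.000793651/0.240794 = 0.330 %.

0.330 %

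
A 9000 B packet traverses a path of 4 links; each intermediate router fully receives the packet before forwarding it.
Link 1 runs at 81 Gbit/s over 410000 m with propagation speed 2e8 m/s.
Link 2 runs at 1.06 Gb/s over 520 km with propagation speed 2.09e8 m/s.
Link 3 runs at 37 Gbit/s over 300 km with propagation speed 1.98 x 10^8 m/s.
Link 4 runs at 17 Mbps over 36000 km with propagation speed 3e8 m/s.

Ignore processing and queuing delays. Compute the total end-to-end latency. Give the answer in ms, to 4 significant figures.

130.4 ms

L = 9000 × 8 = 72000 bits.
Transmission delays (L/R per hop): 0.000888889, 0.0679245, 0.00194595, 4.23529 ms; sum = 4.30605 ms.
Propagation delays (d/s per hop): 2.05, 2.48804, 1.51515, 120 ms; sum = 126.053 ms.
End-to-end = 130.4 ms.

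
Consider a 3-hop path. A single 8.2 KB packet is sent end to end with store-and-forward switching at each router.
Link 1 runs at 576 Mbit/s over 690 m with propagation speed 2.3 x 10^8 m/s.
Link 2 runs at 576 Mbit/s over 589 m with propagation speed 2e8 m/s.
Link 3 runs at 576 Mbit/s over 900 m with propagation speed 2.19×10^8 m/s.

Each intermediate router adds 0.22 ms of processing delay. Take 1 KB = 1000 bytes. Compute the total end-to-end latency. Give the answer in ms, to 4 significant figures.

L = 65600 bits.
Transmission delay per hop = L/R = 65600/576000000 = 0.113889 ms; 3 hops → 0.341667 ms.
Propagation delays (d/s per hop): 0.003, 0.002945, 0.00410959 ms; sum = 0.0100546 ms.
Processing at 2 router(s): 2 × 0.22 ms = 0.44 ms.
End-to-end = 0.7917 ms.

0.7917 ms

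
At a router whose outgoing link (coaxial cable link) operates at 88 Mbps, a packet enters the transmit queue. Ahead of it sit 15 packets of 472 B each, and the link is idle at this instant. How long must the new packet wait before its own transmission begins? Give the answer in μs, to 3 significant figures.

644 μs

Each queued packet: L/R = 3776/88000000 = 42.9091 μs.
15 queued → 643.636 μs.
Queuing delay = 644 μs.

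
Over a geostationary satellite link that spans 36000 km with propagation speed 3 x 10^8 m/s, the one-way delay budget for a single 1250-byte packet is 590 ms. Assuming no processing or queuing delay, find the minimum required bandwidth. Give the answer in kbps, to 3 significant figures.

L = 10000 bits.
Propagation delay = 36000000 / 300000000 = 120 ms.
Transmission budget = 590 − 120 = 470 ms.
R ≥ L / t_tx = 10000 bits / 0.47 s = 21.3 kbps.

21.3 kbps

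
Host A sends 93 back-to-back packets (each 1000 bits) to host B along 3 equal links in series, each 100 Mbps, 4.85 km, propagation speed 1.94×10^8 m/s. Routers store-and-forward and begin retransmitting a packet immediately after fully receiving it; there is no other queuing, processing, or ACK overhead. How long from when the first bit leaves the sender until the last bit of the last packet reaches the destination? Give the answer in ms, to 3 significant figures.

1.03 ms

Per-hop transmission t_tx = L/R = 1000/100000000 = 0.01 ms.
Per-hop propagation t_prop = 4850/194000000 = 0.025 ms.
Pipeline fill: first packet needs 3·t_tx to clear all hops; remaining 92 packets each add one t_tx.
Total = (3+93-1)·t_tx + 3·t_prop = 95·0.01 + 3·0.025 = 1.03 ms.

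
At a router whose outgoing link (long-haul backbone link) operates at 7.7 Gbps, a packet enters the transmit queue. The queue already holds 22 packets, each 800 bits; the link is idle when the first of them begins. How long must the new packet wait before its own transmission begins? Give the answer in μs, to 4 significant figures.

2.286 μs

Each queued packet: L/R = 800/7700000000 = 0.103896 μs.
22 queued → 2.28571 μs.
Queuing delay = 2.286 μs.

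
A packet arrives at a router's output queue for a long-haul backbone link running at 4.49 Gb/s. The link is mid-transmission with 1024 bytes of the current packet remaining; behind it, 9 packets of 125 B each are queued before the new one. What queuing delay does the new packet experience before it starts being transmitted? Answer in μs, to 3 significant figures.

3.83 μs

Each queued packet: L/R = 1000/4490000000 = 0.222717 μs.
9 queued → 2.00445 μs.
Plus remaining 8192 bits of current packet: 1.8245 μs.
Queuing delay = 3.83 μs.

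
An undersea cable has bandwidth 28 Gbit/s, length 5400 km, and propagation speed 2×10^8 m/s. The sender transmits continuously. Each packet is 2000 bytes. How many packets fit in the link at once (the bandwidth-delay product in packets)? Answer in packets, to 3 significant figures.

47300 packets

Propagation delay = 5400000 / 200000000 = 0.027 s.
BDP = R × t_prop = 28000000000 × 0.027 = 756000000 bits.
In packets of 16000 bits: 47300 packets.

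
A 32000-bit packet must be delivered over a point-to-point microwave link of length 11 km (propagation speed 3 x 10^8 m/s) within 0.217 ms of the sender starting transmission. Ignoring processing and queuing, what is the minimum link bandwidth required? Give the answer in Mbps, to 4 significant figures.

Propagation delay = 11000 / 300000000 = 0.0366667 ms.
Transmission budget = 0.217 − 0.0366667 = 0.180333 ms.
R ≥ L / t_tx = 32000 bits / 0.000180333 s = 177.4 Mbps.

177.4 Mbps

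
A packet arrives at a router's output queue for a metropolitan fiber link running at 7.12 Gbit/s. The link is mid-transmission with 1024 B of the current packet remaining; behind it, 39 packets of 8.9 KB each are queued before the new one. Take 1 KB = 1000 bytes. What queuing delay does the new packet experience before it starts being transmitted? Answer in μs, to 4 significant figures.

Each queued packet: L/R = 71200/7120000000 = 10 μs.
39 queued → 390 μs.
Plus remaining 8192 bits of current packet: 1.15056 μs.
Queuing delay = 391.2 μs.

391.2 μs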